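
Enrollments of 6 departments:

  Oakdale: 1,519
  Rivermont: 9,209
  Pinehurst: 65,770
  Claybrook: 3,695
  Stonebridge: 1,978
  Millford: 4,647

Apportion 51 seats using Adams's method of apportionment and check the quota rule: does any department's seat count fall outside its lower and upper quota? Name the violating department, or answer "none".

Pinehurst

Standard quotas: Oakdale 0.892, Rivermont 5.410, Pinehurst 38.636, Claybrook 2.171, Stonebridge 1.162, Millford 2.730.
Adams allocation: Oakdale 1, Rivermont 6, Pinehurst 36, Claybrook 3, Stonebridge 2, Millford 3.
Pinehurst has quota 38.636 (lower 38, upper 39) but receives 36 — outside the quota interval.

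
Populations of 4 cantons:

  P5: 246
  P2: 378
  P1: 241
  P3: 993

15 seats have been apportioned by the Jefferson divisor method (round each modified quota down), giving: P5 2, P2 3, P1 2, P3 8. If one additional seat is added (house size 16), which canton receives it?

Priority for the next seat is population ÷ (current seats + 1).
Priorities: P5 82.000, P2 94.500, P1 80.333, P3 110.333.
Highest priority: P3.

P3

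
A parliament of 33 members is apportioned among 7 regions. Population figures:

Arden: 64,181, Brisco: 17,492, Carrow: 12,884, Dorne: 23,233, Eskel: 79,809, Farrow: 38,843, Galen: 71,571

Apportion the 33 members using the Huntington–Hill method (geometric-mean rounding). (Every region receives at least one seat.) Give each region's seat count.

Arden 7, Brisco 2, Carrow 1, Dorne 3, Eskel 8, Farrow 4, Galen 8

With divisor 9445: modified quotas Arden 6.795, Brisco 1.852, Carrow 1.364, Dorne 2.460, Eskel 8.450, Farrow 4.113, Galen 7.578.
Geometric-mean thresholds: Arden √(6·7)=6.481, Brisco √(1·2)=1.414, Carrow √(1·2)=1.414, Dorne √(2·3)=2.449, Eskel √(8·9)=8.485, Farrow √(4·5)=4.472, Galen √(7·8)=7.483.
Each quota rounded against its threshold gives Arden 7, Brisco 2, Carrow 1, Dorne 3, Eskel 8, Farrow 4, Galen 8 (total 33).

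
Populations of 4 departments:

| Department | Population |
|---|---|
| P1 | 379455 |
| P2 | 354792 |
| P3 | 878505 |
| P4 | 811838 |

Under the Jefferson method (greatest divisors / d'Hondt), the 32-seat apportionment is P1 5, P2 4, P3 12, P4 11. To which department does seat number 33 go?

P2

Priority for the next seat is population ÷ (current seats + 1).
Priorities: P1 63242.500, P2 70958.400, P3 67577.308, P4 67653.167.
Highest priority: P2.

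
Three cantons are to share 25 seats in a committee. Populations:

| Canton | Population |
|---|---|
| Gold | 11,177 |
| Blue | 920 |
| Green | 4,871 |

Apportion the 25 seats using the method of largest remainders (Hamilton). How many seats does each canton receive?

The standard divisor is 16968/25 ≈ 678.72.
Standard quotas: Gold 16.4678, Blue 1.3555, Green 7.1767.
Lower quotas: Gold 16, Blue 1, Green 7 (sum 24, leaving 1 seat).
Remainders in descending order: Gold 0.4678, Blue 0.3555, Green 0.1767.
The surplus seat goes to Gold.

Gold 17, Blue 1, Green 7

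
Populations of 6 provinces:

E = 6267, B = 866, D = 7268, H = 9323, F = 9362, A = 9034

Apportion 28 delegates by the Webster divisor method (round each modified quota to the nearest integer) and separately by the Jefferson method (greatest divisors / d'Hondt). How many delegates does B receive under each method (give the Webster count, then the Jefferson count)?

1 and 0

Webster: E 4, B 1, D 5, H 6, F 6, A 6.
Jefferson: E 4, B 0, D 5, H 6, F 7, A 6.
B gets 1 under Webster and 0 under Jefferson.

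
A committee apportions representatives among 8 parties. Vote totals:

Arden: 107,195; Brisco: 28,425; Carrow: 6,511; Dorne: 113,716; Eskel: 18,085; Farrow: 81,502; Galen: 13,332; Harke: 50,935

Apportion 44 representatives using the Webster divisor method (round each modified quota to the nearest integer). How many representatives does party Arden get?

Standard divisor 419701/44 ≈ 9538.659; standard quotas: Arden 11.238, Brisco 2.980, Carrow 0.683, Dorne 11.922, Eskel 1.896, Farrow 8.544, Galen 1.398, Harke 5.340.
Rounding to the nearest integer gives Arden 11, Brisco 3, Carrow 1, Dorne 12, Eskel 2, Farrow 9, Galen 1, Harke 5 — total 44, matching the house size, so no adjustment is needed.
Arden receives 11.

11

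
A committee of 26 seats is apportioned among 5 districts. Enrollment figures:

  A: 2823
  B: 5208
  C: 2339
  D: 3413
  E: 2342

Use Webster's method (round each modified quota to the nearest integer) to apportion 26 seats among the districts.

Standard divisor 16125/26 ≈ 620.192; standard quotas: A 4.552, B 8.397, C 3.771, D 5.503, E 3.776.
Rounding to the nearest integer gives 5, 8, 4, 6, 4 = 27 seats, so the divisor must be adjusted.
With modified divisor 624: modified quotas A 4.524, B 8.346, C 3.748, D 5.470, E 3.753.
Rounding to the nearest integer: A 5, B 8, C 4, D 5, E 4 (total 26).

A=5, B=8, C=4, D=5, E=4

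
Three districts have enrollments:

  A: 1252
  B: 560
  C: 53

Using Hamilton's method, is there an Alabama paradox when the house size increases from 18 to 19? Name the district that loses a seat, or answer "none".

C

At 18 seats: A 12, B 5, C 1.
At 19 seats: A 13, B 6, C 0.
C drops from 1 to 0.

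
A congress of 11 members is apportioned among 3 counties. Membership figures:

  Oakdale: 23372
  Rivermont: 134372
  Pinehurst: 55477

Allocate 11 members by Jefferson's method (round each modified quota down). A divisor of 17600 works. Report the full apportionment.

Oakdale 1, Rivermont 7, Pinehurst 3

With modified divisor 17600: modified quotas Oakdale 1.328, Rivermont 7.635, Pinehurst 3.152.
Rounding down: Oakdale 1, Rivermont 7, Pinehurst 3 (total 11).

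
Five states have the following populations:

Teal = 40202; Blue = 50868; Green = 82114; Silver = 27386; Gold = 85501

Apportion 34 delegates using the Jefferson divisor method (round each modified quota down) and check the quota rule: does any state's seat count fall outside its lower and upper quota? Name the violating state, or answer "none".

none

Standard quotas: Teal 4.778, Blue 6.046, Green 9.759, Silver 3.255, Gold 10.162.
Jefferson allocation: Teal 5, Blue 6, Green 10, Silver 3, Gold 10.
Every allocation lies between the lower and upper quota.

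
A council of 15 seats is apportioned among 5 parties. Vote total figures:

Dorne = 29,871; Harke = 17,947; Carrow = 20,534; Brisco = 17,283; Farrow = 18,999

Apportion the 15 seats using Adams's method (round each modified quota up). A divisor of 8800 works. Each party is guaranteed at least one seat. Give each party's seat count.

Dorne 4, Harke 3, Carrow 3, Brisco 2, Farrow 3

With modified divisor 8800: modified quotas Dorne 3.394, Harke 2.039, Carrow 2.333, Brisco 1.964, Farrow 2.159.
Rounding up: Dorne 4, Harke 3, Carrow 3, Brisco 2, Farrow 3 (total 15).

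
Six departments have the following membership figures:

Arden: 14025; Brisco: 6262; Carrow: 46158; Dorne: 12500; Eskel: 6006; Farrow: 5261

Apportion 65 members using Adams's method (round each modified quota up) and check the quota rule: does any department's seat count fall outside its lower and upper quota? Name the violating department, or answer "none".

Standard quotas: Arden 10.105, Brisco 4.512, Carrow 33.258, Dorne 9.007, Eskel 4.327, Farrow 3.791.
Adams allocation: Arden 10, Brisco 5, Carrow 32, Dorne 9, Eskel 5, Farrow 4.
Carrow has quota 33.258 (lower 33, upper 34) but receives 32 — outside the quota interval.

Carrow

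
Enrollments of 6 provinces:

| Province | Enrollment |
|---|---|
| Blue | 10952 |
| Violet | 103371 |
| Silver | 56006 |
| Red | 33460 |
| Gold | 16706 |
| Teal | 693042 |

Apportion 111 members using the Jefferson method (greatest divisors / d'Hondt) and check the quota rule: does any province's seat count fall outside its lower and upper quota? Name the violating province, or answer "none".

Teal

Standard quotas: Blue 1.331, Violet 12.560, Silver 6.805, Red 4.066, Gold 2.030, Teal 84.209.
Jefferson allocation: Blue 1, Violet 12, Silver 6, Red 4, Gold 2, Teal 86.
Teal has quota 84.209 (lower 84, upper 85) but receives 86 — outside the quota interval.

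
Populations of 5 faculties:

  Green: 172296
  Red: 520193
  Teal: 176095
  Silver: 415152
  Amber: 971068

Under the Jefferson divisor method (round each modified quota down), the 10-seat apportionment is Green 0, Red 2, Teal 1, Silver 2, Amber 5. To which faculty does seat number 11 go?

Red

Priority for the next seat is population ÷ (current seats + 1).
Priorities: Green 172296.000, Red 173397.667, Teal 88047.500, Silver 138384.000, Amber 161844.667.
Highest priority: Red.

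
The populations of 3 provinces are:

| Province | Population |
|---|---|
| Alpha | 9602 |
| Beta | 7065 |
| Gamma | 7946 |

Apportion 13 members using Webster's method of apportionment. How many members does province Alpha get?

5

Standard divisor 24613/13 ≈ 1893.308; standard quotas: Alpha 5.072, Beta 3.732, Gamma 4.197.
Rounding to the nearest integer gives Alpha 5, Beta 4, Gamma 4 — total 13, matching the house size, so no adjustment is needed.
Alpha receives 5.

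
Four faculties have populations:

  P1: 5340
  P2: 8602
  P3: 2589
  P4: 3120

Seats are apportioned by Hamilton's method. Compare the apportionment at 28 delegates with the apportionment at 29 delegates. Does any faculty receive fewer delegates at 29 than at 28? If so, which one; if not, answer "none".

At 28 seats: P1 8, P2 12, P3 4, P4 4.
At 29 seats: P1 8, P2 13, P3 4, P4 4.
No faculty's allocation decreased.

none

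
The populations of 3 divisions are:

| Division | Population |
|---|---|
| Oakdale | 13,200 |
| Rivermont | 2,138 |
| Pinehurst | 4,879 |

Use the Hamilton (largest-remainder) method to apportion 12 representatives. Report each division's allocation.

Total 20217; standard divisor 20217/12 ≈ 1684.75.
Standard quotas: Oakdale 7.8350, Rivermont 1.2690, Pinehurst 2.8960.
Lower quotas: Oakdale 7, Rivermont 1, Pinehurst 2 (sum 10, leaving 2 seats).
Remainders in descending order: Pinehurst 0.8960, Oakdale 0.8350, Rivermont 0.2690.
The surplus seats go to Pinehurst, Oakdale.

Oakdale 8; Rivermont 1; Pinehurst 3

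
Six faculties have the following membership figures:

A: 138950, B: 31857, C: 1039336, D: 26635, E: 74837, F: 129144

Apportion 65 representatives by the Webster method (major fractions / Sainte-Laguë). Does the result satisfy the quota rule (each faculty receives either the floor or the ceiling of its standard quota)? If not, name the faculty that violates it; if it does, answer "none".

Standard quotas: A 6.269, B 1.437, C 46.890, D 1.202, E 3.376, F 5.826.
Webster allocation: A 6, B 1, C 48, D 1, E 3, F 6.
C has quota 46.890 (lower 46, upper 47) but receives 48 — outside the quota interval.

C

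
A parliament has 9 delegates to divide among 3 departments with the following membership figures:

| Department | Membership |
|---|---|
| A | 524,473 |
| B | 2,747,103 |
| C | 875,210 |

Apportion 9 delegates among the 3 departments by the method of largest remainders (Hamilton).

A: 1, B: 6, C: 2

Total 4146786; standard divisor 4146786/9 = 460754.
Standard quotas: A 1.1383, B 5.9622, C 1.8995.
Lower quotas: A 1, B 5, C 1 (sum 7, leaving 2 seats).
Remainders in descending order: B 0.9622, C 0.8995, A 0.1383.
The surplus seats go to B, C.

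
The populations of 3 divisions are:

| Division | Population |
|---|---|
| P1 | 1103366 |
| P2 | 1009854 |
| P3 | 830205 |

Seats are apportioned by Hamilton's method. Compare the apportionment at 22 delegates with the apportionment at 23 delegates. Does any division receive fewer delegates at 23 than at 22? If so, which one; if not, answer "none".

At 22 seats: P1 8, P2 8, P3 6.
At 23 seats: P1 9, P2 8, P3 6.
No division's allocation decreased.

none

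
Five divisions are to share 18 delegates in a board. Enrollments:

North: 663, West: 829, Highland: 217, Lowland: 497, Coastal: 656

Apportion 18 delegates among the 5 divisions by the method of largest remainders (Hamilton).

The standard divisor is 2862/18 = 159.
Standard quotas: North 4.170, West 5.214, Highland 1.365, Lowland 3.126, Coastal 4.126.
Lower quotas: North 4, West 5, Highland 1, Lowland 3, Coastal 4 (sum 17, leaving 1 seat).
Remainders in descending order: Highland 0.365, West 0.214, North 0.170, Lowland 0.126, Coastal 0.126.
The surplus seat goes to Highland.

North: 4, West: 5, Highland: 2, Lowland: 3, Coastal: 4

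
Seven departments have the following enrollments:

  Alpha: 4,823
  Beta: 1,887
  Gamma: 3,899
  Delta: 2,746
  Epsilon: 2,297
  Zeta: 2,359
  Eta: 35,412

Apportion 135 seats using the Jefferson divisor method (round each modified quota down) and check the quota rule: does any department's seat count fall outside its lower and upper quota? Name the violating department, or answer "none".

Standard quotas: Alpha 12.188, Beta 4.768, Gamma 9.853, Delta 6.939, Epsilon 5.805, Zeta 5.961, Eta 89.486.
Jefferson allocation: Alpha 12, Beta 4, Gamma 10, Delta 7, Epsilon 5, Zeta 6, Eta 91.
Eta has quota 89.486 (lower 89, upper 90) but receives 91 — outside the quota interval.

Eta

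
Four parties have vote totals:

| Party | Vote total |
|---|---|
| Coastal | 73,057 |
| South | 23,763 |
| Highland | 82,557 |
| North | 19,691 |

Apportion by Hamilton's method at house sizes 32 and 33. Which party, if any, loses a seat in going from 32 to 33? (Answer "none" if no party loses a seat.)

At 32 seats: Coastal 12, South 4, Highland 13, North 3.
At 33 seats: Coastal 12, South 4, Highland 14, North 3.
No party's allocation decreased.

none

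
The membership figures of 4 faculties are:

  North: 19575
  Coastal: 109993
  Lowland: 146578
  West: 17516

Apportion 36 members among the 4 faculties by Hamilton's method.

The standard divisor is 293662/36 ≈ 8157.278.
Standard quotas: North 2.3997, Coastal 13.4840, Lowland 17.9690, West 2.1473.
Lower quotas: North 2, Coastal 13, Lowland 17, West 2 (sum 34, leaving 2 seats).
Remainders in descending order: Lowland 0.9690, Coastal 0.4840, North 0.3997, West 0.1473.
The surplus seats go to Lowland, Coastal.

North 2, Coastal 14, Lowland 18, West 2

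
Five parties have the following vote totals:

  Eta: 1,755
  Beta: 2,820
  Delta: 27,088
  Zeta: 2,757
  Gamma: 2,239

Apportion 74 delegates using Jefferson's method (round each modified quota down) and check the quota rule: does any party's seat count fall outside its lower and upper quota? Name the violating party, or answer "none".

Delta

Standard quotas: Eta 3.543, Beta 5.692, Delta 54.680, Zeta 5.565, Gamma 4.520.
Jefferson allocation: Eta 3, Beta 5, Delta 57, Zeta 5, Gamma 4.
Delta has quota 54.680 (lower 54, upper 55) but receives 57 — outside the quota interval.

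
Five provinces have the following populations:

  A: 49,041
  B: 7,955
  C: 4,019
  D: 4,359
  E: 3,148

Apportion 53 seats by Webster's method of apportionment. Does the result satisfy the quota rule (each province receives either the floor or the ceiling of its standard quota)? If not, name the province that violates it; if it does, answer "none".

Standard quotas: A 37.932, B 6.153, C 3.109, D 3.372, E 2.435.
Webster allocation: A 39, B 6, C 3, D 3, E 2.
A has quota 37.932 (lower 37, upper 38) but receives 39 — outside the quota interval.

A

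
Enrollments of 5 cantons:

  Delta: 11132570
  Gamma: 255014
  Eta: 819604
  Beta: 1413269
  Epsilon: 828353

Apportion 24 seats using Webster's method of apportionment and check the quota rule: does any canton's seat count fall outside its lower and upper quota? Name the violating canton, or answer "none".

Standard quotas: Delta 18.492, Gamma 0.424, Eta 1.361, Beta 2.347, Epsilon 1.376.
Webster allocation: Delta 20, Gamma 0, Eta 1, Beta 2, Epsilon 1.
Delta has quota 18.492 (lower 18, upper 19) but receives 20 — outside the quota interval.

Delta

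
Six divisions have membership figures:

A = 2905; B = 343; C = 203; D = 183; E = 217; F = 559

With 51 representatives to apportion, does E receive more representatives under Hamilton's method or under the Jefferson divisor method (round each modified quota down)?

Hamilton

Hamilton: A 34, B 4, C 2, D 2, E 3, F 6.
Jefferson: A 35, B 4, C 2, D 2, E 2, F 6.
E gets 3 under Hamilton and 2 under Jefferson.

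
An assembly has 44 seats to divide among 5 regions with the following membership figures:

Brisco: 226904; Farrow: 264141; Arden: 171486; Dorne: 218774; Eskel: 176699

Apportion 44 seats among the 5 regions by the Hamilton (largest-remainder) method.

Brisco 10; Farrow 11; Arden 7; Dorne 9; Eskel 7

Standard divisor: 1058004 ÷ 44 ≈ 24045.545.
Standard quotas: Brisco 9.4364, Farrow 10.9850, Arden 7.1317, Dorne 9.0983, Eskel 7.3485.
Lower quotas: Brisco 9, Farrow 10, Arden 7, Dorne 9, Eskel 7 (sum 42, leaving 2 seats).
Remainders in descending order: Farrow 0.9850, Brisco 0.4364, Eskel 0.3485, Arden 0.1317, Dorne 0.0983.
The surplus seats go to Farrow, Brisco.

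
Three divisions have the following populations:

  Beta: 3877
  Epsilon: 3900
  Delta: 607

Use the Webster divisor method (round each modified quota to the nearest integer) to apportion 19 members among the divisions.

Standard divisor 8384/19 ≈ 441.263; standard quotas: Beta 8.786, Epsilon 8.838, Delta 1.376.
Rounding to the nearest integer gives Beta 9, Epsilon 9, Delta 1 — total 19, matching the house size, so no adjustment is needed.

Beta 9, Epsilon 9, Delta 1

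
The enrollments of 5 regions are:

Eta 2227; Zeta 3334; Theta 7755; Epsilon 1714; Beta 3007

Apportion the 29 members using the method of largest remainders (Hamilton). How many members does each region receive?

Eta=4; Zeta=5; Theta=12; Epsilon=3; Beta=5

The standard divisor is 18037/29 ≈ 621.966.
Standard quotas: Eta 3.5806, Zeta 5.3604, Theta 12.4685, Epsilon 2.7558, Beta 4.8347.
Lower quotas: Eta 3, Zeta 5, Theta 12, Epsilon 2, Beta 4 (sum 26, leaving 3 seats).
Remainders in descending order: Beta 0.8347, Epsilon 0.7558, Eta 0.5806, Theta 0.4685, Zeta 0.3604.
The surplus seats go to Beta, Epsilon, Eta.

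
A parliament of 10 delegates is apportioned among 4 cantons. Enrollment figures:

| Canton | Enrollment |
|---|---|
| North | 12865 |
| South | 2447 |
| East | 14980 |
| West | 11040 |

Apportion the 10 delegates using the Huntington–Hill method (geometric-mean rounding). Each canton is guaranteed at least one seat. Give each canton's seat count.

North=3; South=1; East=3; West=3

With divisor 4416: modified quotas North 2.913, South 0.554, East 3.392, West 2.500.
Geometric-mean thresholds: North √(2·3)=2.449, South (min 1), East √(3·4)=3.464, West √(2·3)=2.449.
Each quota rounded against its threshold gives North 3, South 1, East 3, West 3 (total 10).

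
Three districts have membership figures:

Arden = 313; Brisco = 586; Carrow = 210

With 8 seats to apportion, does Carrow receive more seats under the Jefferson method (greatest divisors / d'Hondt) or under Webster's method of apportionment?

Webster

Jefferson: Arden 2, Brisco 5, Carrow 1.
Webster: Arden 2, Brisco 4, Carrow 2.
Carrow gets 1 under Jefferson and 2 under Webster.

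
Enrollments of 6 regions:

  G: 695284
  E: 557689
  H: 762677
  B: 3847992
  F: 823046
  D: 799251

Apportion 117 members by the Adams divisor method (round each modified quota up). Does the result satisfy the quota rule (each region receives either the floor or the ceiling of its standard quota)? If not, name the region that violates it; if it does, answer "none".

Standard quotas: G 10.867, E 8.716, H 11.920, B 60.141, F 12.864, D 12.492.
Adams allocation: G 11, E 9, H 12, B 59, F 13, D 13.
B has quota 60.141 (lower 60, upper 61) but receives 59 — outside the quota interval.

B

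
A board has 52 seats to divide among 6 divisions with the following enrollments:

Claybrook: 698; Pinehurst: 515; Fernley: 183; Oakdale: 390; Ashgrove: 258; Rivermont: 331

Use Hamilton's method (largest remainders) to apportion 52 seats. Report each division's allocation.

Total 2375; standard divisor 2375/52 ≈ 45.673.
Standard quotas: Claybrook 15.283, Pinehurst 11.276, Fernley 4.007, Oakdale 8.539, Ashgrove 5.649, Rivermont 7.247.
Lower quotas: Claybrook 15, Pinehurst 11, Fernley 4, Oakdale 8, Ashgrove 5, Rivermont 7 (sum 50, leaving 2 seats).
Remainders in descending order: Ashgrove 0.649, Oakdale 0.539, Claybrook 0.283, Pinehurst 0.276, Rivermont 0.247, Fernley 0.007.
The surplus seats go to Ashgrove, Oakdale.

Claybrook=15; Pinehurst=11; Fernley=4; Oakdale=9; Ashgrove=6; Rivermont=7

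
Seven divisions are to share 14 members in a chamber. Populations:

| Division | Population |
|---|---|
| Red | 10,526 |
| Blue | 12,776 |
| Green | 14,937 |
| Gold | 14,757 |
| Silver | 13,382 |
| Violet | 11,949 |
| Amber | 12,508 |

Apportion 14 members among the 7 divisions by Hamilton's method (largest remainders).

Red 2, Blue 2, Green 2, Gold 2, Silver 2, Violet 2, Amber 2

Standard divisor: 90835 ÷ 14 ≈ 6488.214.
Standard quotas: Red 1.6223, Blue 1.9691, Green 2.3022, Gold 2.2744, Silver 2.0625, Violet 1.8416, Amber 1.9278.
Lower quotas: Red 1, Blue 1, Green 2, Gold 2, Silver 2, Violet 1, Amber 1 (sum 10, leaving 4 seats).
Remainders in descending order: Blue 0.9691, Amber 0.9278, Violet 0.8416, Red 0.6223, Green 0.3022, Gold 0.2744, Silver 0.0625.
The surplus seats go to Blue, Amber, Violet, Red.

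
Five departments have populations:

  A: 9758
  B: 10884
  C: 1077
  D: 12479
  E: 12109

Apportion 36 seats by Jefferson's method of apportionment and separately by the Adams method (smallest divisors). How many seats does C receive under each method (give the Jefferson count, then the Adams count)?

Jefferson: A 8, B 8, C 0, D 10, E 10.
Adams: A 8, B 8, C 1, D 10, E 9.
C gets 0 under Jefferson and 1 under Adams.

0 and 1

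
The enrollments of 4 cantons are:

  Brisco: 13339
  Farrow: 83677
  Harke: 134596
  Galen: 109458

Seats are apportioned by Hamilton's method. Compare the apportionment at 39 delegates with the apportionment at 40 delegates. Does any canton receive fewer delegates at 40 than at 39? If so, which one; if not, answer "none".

Brisco

At 39 seats: Brisco 2, Farrow 10, Harke 15, Galen 12.
At 40 seats: Brisco 1, Farrow 10, Harke 16, Galen 13.
Brisco drops from 2 to 1.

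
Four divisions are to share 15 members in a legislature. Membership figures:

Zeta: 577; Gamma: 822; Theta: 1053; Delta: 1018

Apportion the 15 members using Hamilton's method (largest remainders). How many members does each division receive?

Zeta 2; Gamma 4; Theta 5; Delta 4

Total 3470; standard divisor 3470/15 ≈ 231.333.
Standard quotas: Zeta 2.494, Gamma 3.553, Theta 4.552, Delta 4.401.
Lower quotas: Zeta 2, Gamma 3, Theta 4, Delta 4 (sum 13, leaving 2 seats).
Remainders in descending order: Gamma 0.553, Theta 0.552, Zeta 0.494, Delta 0.401.
Largest remainders: Gamma, Theta receive the extra seats.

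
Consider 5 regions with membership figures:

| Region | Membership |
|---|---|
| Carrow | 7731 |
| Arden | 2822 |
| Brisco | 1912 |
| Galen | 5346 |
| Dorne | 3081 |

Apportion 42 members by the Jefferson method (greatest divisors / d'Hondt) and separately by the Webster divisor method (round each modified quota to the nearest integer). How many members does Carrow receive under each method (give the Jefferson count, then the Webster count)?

16 and 15

Jefferson: Carrow 16, Arden 5, Brisco 4, Galen 11, Dorne 6.
Webster: Carrow 15, Arden 6, Brisco 4, Galen 11, Dorne 6.
Carrow gets 16 under Jefferson and 15 under Webster.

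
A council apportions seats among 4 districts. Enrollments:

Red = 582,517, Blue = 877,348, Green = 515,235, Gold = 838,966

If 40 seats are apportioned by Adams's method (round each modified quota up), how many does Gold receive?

12

Standard divisor 2814066/40 ≈ 70351.65; standard quotas: Red 8.280, Blue 12.471, Green 7.324, Gold 11.925.
Rounding up gives 9, 13, 8, 12 = 42 seats, so the divisor must be adjusted.
With modified divisor 73360: modified quotas Red 7.941, Blue 11.959, Green 7.023, Gold 11.436.
Rounding up: Red 8, Blue 12, Green 8, Gold 12 (total 40).
Gold receives 12.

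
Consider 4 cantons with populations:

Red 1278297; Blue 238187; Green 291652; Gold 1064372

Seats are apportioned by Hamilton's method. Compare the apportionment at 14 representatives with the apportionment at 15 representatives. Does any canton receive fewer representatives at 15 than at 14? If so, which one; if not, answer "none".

Green

At 14 seats: Red 6, Blue 1, Green 2, Gold 5.
At 15 seats: Red 7, Blue 1, Green 1, Gold 6.
Green drops from 2 to 1.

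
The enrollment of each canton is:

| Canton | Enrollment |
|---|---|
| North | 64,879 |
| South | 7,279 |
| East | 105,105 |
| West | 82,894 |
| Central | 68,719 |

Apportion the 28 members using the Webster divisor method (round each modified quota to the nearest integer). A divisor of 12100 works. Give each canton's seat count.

With modified divisor 12100: modified quotas North 5.362, South 0.602, East 8.686, West 6.851, Central 5.679.
Rounding to the nearest integer: North 5, South 1, East 9, West 7, Central 6 (total 28).

North: 5; South: 1; East: 9; West: 7; Central: 6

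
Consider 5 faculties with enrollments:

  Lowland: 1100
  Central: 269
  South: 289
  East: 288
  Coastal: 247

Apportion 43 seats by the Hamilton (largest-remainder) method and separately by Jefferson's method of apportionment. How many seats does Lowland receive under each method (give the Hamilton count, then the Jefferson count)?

21 and 22

Hamilton: Lowland 21, Central 5, South 6, East 6, Coastal 5.
Jefferson: Lowland 22, Central 5, South 6, East 5, Coastal 5.
Lowland gets 21 under Hamilton and 22 under Jefferson.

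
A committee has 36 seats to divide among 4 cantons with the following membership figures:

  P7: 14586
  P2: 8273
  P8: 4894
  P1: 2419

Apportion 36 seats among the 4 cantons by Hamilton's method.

Total 30172; standard divisor 30172/36 ≈ 838.111.
Standard quotas: P7 17.4034, P2 9.8710, P8 5.8393, P1 2.8863.
Lower quotas: P7 17, P2 9, P8 5, P1 2 (sum 33, leaving 3 seats).
Remainders in descending order: P1 0.8863, P2 0.8710, P8 0.8393, P7 0.4034.
The surplus seats go to P1, P2, P8.

P7 17, P2 10, P8 6, P1 3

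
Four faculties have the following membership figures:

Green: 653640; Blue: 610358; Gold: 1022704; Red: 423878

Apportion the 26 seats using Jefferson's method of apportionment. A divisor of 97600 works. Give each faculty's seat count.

With modified divisor 97600: modified quotas Green 6.697, Blue 6.254, Gold 10.479, Red 4.343.
Rounding down: Green 6, Blue 6, Gold 10, Red 4 (total 26).

Green 6, Blue 6, Gold 10, Red 4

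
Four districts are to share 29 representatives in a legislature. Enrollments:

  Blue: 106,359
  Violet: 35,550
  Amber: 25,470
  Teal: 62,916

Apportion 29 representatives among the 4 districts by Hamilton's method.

Blue: 13, Violet: 5, Amber: 3, Teal: 8

Standard divisor: 230295 ÷ 29 ≈ 7941.207.
Standard quotas: Blue 13.3933, Violet 4.4766, Amber 3.2073, Teal 7.9227.
Lower quotas: Blue 13, Violet 4, Amber 3, Teal 7 (sum 27, leaving 2 seats).
Remainders in descending order: Teal 0.9227, Violet 0.4766, Blue 0.3933, Amber 0.2073.
Largest remainders: Teal, Violet receive the extra seats.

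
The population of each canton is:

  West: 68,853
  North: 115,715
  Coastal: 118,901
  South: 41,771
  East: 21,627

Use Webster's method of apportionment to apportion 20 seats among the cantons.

West 4, North 6, Coastal 7, South 2, East 1

Standard divisor 366867/20 ≈ 18343.35; standard quotas: West 3.754, North 6.308, Coastal 6.482, South 2.277, East 1.179.
Rounding to the nearest integer gives 4, 6, 6, 2, 1 = 19 seats, so the divisor must be adjusted.
With modified divisor 18000: modified quotas West 3.825, North 6.429, Coastal 6.606, South 2.321, East 1.202.
Rounding to the nearest integer: West 4, North 6, Coastal 7, South 2, East 1 (total 20).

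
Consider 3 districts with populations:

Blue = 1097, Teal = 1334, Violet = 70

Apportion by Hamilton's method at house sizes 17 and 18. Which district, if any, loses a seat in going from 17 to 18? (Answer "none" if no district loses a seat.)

Violet

At 17 seats: Blue 7, Teal 9, Violet 1.
At 18 seats: Blue 8, Teal 10, Violet 0.
Violet drops from 1 to 0.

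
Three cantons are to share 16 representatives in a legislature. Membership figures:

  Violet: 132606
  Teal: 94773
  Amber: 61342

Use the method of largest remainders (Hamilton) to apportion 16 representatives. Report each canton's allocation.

Violet=7, Teal=5, Amber=4

The standard divisor is 288721/16 ≈ 18045.062.
Standard quotas: Violet 7.3486, Teal 5.2520, Amber 3.3994.
Lower quotas: Violet 7, Teal 5, Amber 3 (sum 15, leaving 1 seat).
Remainders in descending order: Amber 0.3994, Violet 0.3486, Teal 0.2520.
Largest remainder: Amber receives the extra seat.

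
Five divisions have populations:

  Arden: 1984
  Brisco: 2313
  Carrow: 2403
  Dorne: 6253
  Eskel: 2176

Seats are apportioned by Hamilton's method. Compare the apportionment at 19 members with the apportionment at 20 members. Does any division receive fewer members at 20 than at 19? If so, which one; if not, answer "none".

At 19 seats: Arden 2, Brisco 3, Carrow 3, Dorne 8, Eskel 3.
At 20 seats: Arden 3, Brisco 3, Carrow 3, Dorne 8, Eskel 3.
No division's allocation decreased.

none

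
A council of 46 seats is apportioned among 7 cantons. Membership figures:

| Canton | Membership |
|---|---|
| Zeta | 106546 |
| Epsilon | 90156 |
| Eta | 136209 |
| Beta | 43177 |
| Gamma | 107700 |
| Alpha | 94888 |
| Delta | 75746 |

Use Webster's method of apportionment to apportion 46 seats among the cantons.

Standard divisor 654422/46 ≈ 14226.565; standard quotas: Zeta 7.489, Epsilon 6.337, Eta 9.574, Beta 3.035, Gamma 7.570, Alpha 6.670, Delta 5.324.
Rounding to the nearest integer gives Zeta 7, Epsilon 6, Eta 10, Beta 3, Gamma 8, Alpha 7, Delta 5 — total 46, matching the house size, so no adjustment is needed.

Zeta 7; Epsilon 6; Eta 10; Beta 3; Gamma 8; Alpha 7; Delta 5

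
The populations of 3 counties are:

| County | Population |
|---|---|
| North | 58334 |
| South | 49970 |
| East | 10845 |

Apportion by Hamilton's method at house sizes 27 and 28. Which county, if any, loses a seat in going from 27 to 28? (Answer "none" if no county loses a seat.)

East

At 27 seats: North 13, South 11, East 3.
At 28 seats: North 14, South 12, East 2.
East drops from 3 to 2.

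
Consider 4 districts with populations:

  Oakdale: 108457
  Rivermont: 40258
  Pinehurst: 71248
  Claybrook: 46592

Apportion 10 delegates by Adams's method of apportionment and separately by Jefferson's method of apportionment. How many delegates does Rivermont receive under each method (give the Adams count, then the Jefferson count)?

2 and 1

Adams: Oakdale 4, Rivermont 2, Pinehurst 2, Claybrook 2.
Jefferson: Oakdale 4, Rivermont 1, Pinehurst 3, Claybrook 2.
Rivermont gets 2 under Adams and 1 under Jefferson.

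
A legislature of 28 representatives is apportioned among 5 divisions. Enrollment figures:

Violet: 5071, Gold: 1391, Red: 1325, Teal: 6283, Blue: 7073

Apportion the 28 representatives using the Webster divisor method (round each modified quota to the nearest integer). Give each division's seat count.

Standard divisor 21143/28 ≈ 755.107; standard quotas: Violet 6.716, Gold 1.842, Red 1.755, Teal 8.321, Blue 9.367.
Rounding to the nearest integer gives Violet 7, Gold 2, Red 2, Teal 8, Blue 9 — total 28, matching the house size, so no adjustment is needed.

Violet=7, Gold=2, Red=2, Teal=8, Blue=9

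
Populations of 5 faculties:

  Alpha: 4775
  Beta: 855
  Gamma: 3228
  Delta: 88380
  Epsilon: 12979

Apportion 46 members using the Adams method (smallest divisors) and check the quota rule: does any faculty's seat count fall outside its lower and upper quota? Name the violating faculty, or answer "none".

Delta

Standard quotas: Alpha 1.993, Beta 0.357, Gamma 1.347, Delta 36.886, Epsilon 5.417.
Adams allocation: Alpha 2, Beta 1, Gamma 2, Delta 35, Epsilon 6.
Delta has quota 36.886 (lower 36, upper 37) but receives 35 — outside the quota interval.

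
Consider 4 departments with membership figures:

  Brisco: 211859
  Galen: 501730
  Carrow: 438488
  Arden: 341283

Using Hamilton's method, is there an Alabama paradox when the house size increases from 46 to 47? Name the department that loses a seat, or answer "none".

At 46 seats: Brisco 7, Galen 15, Carrow 13, Arden 11.
At 47 seats: Brisco 6, Galen 16, Carrow 14, Arden 11.
Brisco drops from 7 to 6.

Brisco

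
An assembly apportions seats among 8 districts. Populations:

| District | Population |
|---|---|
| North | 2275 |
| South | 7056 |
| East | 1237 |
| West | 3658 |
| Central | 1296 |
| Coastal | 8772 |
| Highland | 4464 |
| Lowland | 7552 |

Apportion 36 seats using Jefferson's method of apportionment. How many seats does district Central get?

1

Standard divisor 36310/36 ≈ 1008.611; standard quotas: North 2.256, South 6.996, East 1.226, West 3.627, Central 1.285, Coastal 8.697, Highland 4.426, Lowland 7.488.
Rounding down gives 2, 6, 1, 3, 1, 8, 4, 7 = 32 seats, so the divisor must be adjusted.
With modified divisor 900: modified quotas North 2.528, South 7.840, East 1.374, West 4.064, Central 1.440, Coastal 9.747, Highland 4.960, Lowland 8.391.
Rounding down: North 2, South 7, East 1, West 4, Central 1, Coastal 9, Highland 4, Lowland 8 (total 36).
Central receives 1.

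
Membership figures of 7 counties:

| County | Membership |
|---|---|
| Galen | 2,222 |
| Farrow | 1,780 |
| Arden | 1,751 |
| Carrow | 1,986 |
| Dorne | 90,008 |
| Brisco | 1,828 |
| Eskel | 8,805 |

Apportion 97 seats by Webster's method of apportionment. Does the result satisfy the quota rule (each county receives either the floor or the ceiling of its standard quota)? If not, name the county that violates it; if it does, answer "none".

Standard quotas: Galen 1.989, Farrow 1.593, Arden 1.567, Carrow 1.777, Dorne 80.557, Brisco 1.636, Eskel 7.880.
Webster allocation: Galen 2, Farrow 2, Arden 2, Carrow 2, Dorne 79, Brisco 2, Eskel 8.
Dorne has quota 80.557 (lower 80, upper 81) but receives 79 — outside the quota interval.

Dorne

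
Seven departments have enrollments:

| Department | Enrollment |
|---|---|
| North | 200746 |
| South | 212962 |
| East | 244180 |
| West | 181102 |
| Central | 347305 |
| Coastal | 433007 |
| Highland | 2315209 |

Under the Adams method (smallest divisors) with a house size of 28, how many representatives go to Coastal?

Standard divisor 3934511/28 ≈ 140518.25; standard quotas: North 1.429, South 1.516, East 1.738, West 1.289, Central 2.472, Coastal 3.082, Highland 16.476.
Rounding up gives 2, 2, 2, 2, 3, 4, 17 = 32 seats, so the divisor must be adjusted.
With modified divisor 169500: modified quotas North 1.184, South 1.256, East 1.441, West 1.068, Central 2.049, Coastal 2.555, Highland 13.659.
Rounding up: North 2, South 2, East 2, West 2, Central 3, Coastal 3, Highland 14 (total 28).
Coastal receives 3.

3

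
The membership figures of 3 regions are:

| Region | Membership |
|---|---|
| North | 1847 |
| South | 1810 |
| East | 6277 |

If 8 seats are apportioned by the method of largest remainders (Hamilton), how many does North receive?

The standard divisor is 9934/8 ≈ 1241.75.
Standard quotas: North 1.4874, South 1.4576, East 5.0550.
Lower quotas: North 1, South 1, East 5 (sum 7, leaving 1 seat).
Remainders in descending order: North 0.4874, South 0.4576, East 0.0550.
Largest remainder: North receives the extra seat.
North receives 2.

2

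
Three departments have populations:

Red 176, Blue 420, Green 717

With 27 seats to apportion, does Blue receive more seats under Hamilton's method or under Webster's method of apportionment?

Hamilton

Hamilton: Red 3, Blue 9, Green 15.
Webster: Red 4, Blue 8, Green 15.
Blue gets 9 under Hamilton and 8 under Webster.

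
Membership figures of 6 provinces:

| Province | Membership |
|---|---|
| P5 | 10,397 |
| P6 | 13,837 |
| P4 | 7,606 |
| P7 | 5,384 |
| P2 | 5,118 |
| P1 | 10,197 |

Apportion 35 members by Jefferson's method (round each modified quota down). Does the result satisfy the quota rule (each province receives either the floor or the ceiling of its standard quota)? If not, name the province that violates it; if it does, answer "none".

none

Standard quotas: P5 6.926, P6 9.218, P4 5.067, P7 3.587, P2 3.409, P1 6.793.
Jefferson allocation: P5 7, P6 10, P4 5, P7 3, P2 3, P1 7.
Every allocation lies between the lower and upper quota.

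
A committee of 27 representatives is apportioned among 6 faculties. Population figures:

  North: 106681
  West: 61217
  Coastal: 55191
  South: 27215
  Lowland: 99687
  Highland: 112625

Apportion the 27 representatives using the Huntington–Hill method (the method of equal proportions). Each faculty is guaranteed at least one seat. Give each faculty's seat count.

North=6; West=4; Coastal=3; South=2; Lowland=6; Highland=6

With divisor 17525: modified quotas North 6.087, West 3.493, Coastal 3.149, South 1.553, Lowland 5.688, Highland 6.427.
Geometric-mean thresholds: North √(6·7)=6.481, West √(3·4)=3.464, Coastal √(3·4)=3.464, South √(1·2)=1.414, Lowland √(5·6)=5.477, Highland √(6·7)=6.481.
Each quota rounded against its threshold gives North 6, West 4, Coastal 3, South 2, Lowland 6, Highland 6 (total 27).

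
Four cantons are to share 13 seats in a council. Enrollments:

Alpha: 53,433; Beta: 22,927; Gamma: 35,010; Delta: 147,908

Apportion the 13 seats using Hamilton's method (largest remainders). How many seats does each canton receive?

Alpha=3, Beta=1, Gamma=2, Delta=7

The standard divisor is 259278/13 ≈ 19944.462.
Standard quotas: Alpha 2.6791, Beta 1.1495, Gamma 1.7554, Delta 7.4160.
Lower quotas: Alpha 2, Beta 1, Gamma 1, Delta 7 (sum 11, leaving 2 seats).
Remainders in descending order: Gamma 0.7554, Alpha 0.6791, Delta 0.4160, Beta 0.1495.
The surplus seats go to Gamma, Alpha.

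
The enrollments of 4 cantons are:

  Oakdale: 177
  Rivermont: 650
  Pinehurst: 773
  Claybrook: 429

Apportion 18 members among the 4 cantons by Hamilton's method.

The standard divisor is 2029/18 ≈ 112.722.
Standard quotas: Oakdale 1.570, Rivermont 5.766, Pinehurst 6.858, Claybrook 3.806.
Lower quotas: Oakdale 1, Rivermont 5, Pinehurst 6, Claybrook 3 (sum 15, leaving 3 seats).
Remainders in descending order: Pinehurst 0.858, Claybrook 0.806, Rivermont 0.766, Oakdale 0.570.
Largest remainders: Pinehurst, Claybrook, Rivermont receive the extra seats.

Oakdale=1, Rivermont=6, Pinehurst=7, Claybrook=4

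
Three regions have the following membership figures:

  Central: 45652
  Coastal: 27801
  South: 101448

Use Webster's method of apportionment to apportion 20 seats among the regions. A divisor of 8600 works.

With modified divisor 8600: modified quotas Central 5.308, Coastal 3.233, South 11.796.
Rounding to the nearest integer: Central 5, Coastal 3, South 12 (total 20).

Central 5; Coastal 3; South 12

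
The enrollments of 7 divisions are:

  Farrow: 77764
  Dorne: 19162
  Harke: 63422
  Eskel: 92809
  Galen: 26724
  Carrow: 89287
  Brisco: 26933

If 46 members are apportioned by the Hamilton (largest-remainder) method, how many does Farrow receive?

Standard divisor: 396101 ÷ 46 ≈ 8610.891.
Standard quotas: Farrow 9.0309, Dorne 2.2253, Harke 7.3653, Eskel 10.7781, Galen 3.1035, Carrow 10.3691, Brisco 3.1278.
Lower quotas: Farrow 9, Dorne 2, Harke 7, Eskel 10, Galen 3, Carrow 10, Brisco 3 (sum 44, leaving 2 seats).
Remainders in descending order: Eskel 0.7781, Carrow 0.3691, Harke 0.3653, Dorne 0.2253, Brisco 0.1278, Galen 0.1035, Farrow 0.0309.
The surplus seats go to Eskel, Carrow.
Farrow receives 9.

9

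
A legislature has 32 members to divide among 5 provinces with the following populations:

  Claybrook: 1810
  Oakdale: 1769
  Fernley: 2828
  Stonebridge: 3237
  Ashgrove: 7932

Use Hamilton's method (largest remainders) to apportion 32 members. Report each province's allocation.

Total 17576; standard divisor 17576/32 ≈ 549.25.
Standard quotas: Claybrook 3.2954, Oakdale 3.2208, Fernley 5.1488, Stonebridge 5.8935, Ashgrove 14.4415.
Lower quotas: Claybrook 3, Oakdale 3, Fernley 5, Stonebridge 5, Ashgrove 14 (sum 30, leaving 2 seats).
Remainders in descending order: Stonebridge 0.8935, Ashgrove 0.4415, Claybrook 0.2954, Oakdale 0.2208, Fernley 0.1488.
Largest remainders: Stonebridge, Ashgrove receive the extra seats.

Claybrook=3, Oakdale=3, Fernley=5, Stonebridge=6, Ashgrove=15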